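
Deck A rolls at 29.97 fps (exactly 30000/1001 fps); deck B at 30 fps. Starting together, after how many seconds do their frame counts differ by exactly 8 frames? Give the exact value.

The gap grows by |30 − 30000/1001| = 30/1001 frames per second.
Time for a 8-frame gap: 8 ÷ (30/1001) = 4004/15 s.

4004/15 seconds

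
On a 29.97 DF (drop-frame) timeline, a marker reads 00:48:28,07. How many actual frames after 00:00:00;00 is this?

Complete 10-minute blocks: 4, each 17982 frames → 71928.
Remaining 8 whole minutes in the current block: 1800 + 7 × 1798 = 14386 frames.
Within the current minute: 28 × 30 + 7 − 2 = 845 (labels ;00/;01 skipped at this minute). Total = 71928 + 14386 + 845 = 87159.

87159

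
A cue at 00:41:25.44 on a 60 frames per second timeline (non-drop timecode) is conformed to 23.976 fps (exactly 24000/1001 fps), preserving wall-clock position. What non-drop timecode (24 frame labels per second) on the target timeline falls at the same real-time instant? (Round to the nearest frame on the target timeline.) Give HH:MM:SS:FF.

00:41:23:06

Source frame index: (0×3600 + 41×60 + 25) × 60 + 44 = 149144.
Real time: 149144 / (60) = 37286/15 s.
Target frame: (37286/15) × (24000/1001) = 59657600/1001 ≈ 59598.002 → 59598.
At 24 labels/s: frame 59598 → 00:41:23:06.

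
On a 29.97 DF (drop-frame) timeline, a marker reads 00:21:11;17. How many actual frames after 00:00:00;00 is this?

38109

Complete 10-minute blocks: 2, each 17982 frames → 35964.
Remaining 1 whole minute in the current block: 1800 + 0 × 1798 = 1800 frames.
Within the current minute: 11 × 30 + 17 − 2 = 345 (labels ;00/;01 skipped at this minute). Total = 35964 + 1800 + 345 = 38109.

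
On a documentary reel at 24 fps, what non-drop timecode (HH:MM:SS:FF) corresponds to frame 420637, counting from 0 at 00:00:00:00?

04:52:06:13

420637 ÷ 24 = 17526 full seconds, remainder 13 frames.
17526 s = 4 h 52 min 6 s.
Timecode: 04:52:06:13.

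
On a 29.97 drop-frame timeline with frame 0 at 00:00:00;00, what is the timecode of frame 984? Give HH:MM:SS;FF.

Each 10-minute DF block holds 10 × 60 × 30 − 9 × 2 = 17982 frames. 984 ÷ 17982 → 0 full blocks, remainder 984.
Within the partial block the first minute is 1800 frames and each further minute 1798, so 0 further minute boundaries passed. Total skipped labels = 18 × 0 + 2 × 0 = 0.
Non-drop label index = 984 + 0 = 984; at 30 labels/s that is 00:00:32:24, i.e. DF 00:00:32;24.

00:00:32;24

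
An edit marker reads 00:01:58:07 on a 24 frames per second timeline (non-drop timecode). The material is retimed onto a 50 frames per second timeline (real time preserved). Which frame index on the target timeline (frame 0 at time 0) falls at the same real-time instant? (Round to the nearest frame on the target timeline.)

Source frame index: (0×3600 + 1×60 + 58) × 24 + 7 = 2839.
Real time: 2839 / (24) = 2839/24 s.
Target frame: (2839/24) × (50) = 70975/12 ≈ 5914.583 → 5915.

frame 5915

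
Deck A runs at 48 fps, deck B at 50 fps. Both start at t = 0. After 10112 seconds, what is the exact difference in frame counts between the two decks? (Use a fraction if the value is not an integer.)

20224 frames

A emits 48 × 10112 = 485376 frames; B emits 50 × 10112 = 505600.
Difference = 20224 frames; B is ahead of A.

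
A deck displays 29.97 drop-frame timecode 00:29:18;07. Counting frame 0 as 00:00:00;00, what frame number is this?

52693

Complete 10-minute blocks: 2, each 17982 frames → 35964.
Remaining 9 whole minutes in the current block: 1800 + 8 × 1798 = 16184 frames.
Within the current minute: 18 × 30 + 7 − 2 = 545 (labels ;00/;01 skipped at this minute). Total = 35964 + 16184 + 545 = 52693.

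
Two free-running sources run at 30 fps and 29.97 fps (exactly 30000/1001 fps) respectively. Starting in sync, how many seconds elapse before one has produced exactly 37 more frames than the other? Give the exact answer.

37037/30 seconds

The gap grows by |30000/1001 − 30| = 30/1001 frames per second.
Time for a 37-frame gap: 37 ÷ (30/1001) = 37037/30 s.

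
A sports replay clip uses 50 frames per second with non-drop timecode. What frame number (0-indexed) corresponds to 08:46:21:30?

1579080

Total seconds to the label: (8 × 3600 + 46 × 60 + 21) = 31581.
Frame index = 31581 × 50 + 30 = 1579080.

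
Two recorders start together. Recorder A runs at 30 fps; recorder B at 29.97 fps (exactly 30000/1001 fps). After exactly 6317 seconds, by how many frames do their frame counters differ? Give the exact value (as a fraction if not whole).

A emits 30 × 6317 = 189510 frames; B emits 30000/1001 × 6317 = 189510000/1001.
Difference = 189510/1001 frames (≈ 189.3207); B is behind A.

189510/1001 frames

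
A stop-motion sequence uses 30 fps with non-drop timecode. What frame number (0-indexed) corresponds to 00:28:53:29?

Total seconds to the label: (0 × 3600 + 28 × 60 + 53) = 1733.
Frame index = 1733 × 30 + 29 = 52019.

frame 52019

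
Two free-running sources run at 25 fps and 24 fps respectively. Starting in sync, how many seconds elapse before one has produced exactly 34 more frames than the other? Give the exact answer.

The gap grows by |24 − 25| = 1 frame per second.
Time for a 34-frame gap: 34 ÷ (1) = 34 s.

34 seconds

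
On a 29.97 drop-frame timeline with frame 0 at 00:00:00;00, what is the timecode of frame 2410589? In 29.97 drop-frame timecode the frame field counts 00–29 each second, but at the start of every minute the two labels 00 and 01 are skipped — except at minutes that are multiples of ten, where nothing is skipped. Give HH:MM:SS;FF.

22:20:33;11

Each 10-minute DF block holds 10 × 60 × 30 − 9 × 2 = 17982 frames. 2410589 ÷ 17982 → 134 full blocks, remainder 1001.
Within the partial block the first minute is 1800 frames and each further minute 1798, so 0 further minute boundaries passed. Total skipped labels = 18 × 134 + 2 × 0 = 2412.
Non-drop label index = 2410589 + 2412 = 2413001; at 30 labels/s that is 22:20:33:11, i.e. DF 22:20:33;11.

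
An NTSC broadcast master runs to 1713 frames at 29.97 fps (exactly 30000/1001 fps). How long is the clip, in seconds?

Running time = 1713 / (30000/1001) = 57.1571 s.

57.1571 seconds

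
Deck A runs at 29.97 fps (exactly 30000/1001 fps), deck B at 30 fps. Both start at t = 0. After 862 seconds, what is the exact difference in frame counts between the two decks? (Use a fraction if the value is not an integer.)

A emits 30000/1001 × 862 = 25860000/1001 frames; B emits 30 × 862 = 25860.
Difference = 25860/1001 frames (≈ 25.8342); B is ahead of A.

25860/1001 frames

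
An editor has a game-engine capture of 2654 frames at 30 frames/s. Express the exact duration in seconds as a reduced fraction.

Running time = 2654 ÷ (30) = 2654 × 1/30 = 1327/15 s.

1327/15 seconds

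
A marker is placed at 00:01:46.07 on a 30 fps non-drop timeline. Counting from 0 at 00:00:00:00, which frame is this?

frame 3187

Total seconds to the label: (0 × 3600 + 1 × 60 + 46) = 106.
Frame index = 106 × 30 + 7 = 3187.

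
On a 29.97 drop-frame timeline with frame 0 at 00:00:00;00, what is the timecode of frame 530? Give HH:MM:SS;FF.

00:00:17;20

Ten DF minutes hold 17982 frames, so frame 530 lies in block 0 (frames 0–17981) with 530 frames into that block.
The block's first minute is 1800 frames and the rest 1798 each; 530 frames reaches minute 0, so 0 × 18 + 0 × 2 = 0 labels have been skipped so far.
Adding those back, label number 530 + 0 = 530 at 30 labels/s is 17 s + 20 f = 0 h 0 min 17 s frame 20, i.e. 00:00:17;20.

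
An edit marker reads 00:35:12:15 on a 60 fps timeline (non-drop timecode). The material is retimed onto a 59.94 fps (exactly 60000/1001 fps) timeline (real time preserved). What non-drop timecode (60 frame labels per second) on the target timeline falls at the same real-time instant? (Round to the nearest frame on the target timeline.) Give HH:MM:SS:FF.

Source frame index: (0×3600 + 35×60 + 12) × 60 + 15 = 126735.
Real time: 126735 / (60) = 8449/4 s.
Target frame: (8449/4) × (60000/1001) = 18105000/143 ≈ 126608.392 → 126608.
At 60 labels/s: frame 126608 → 00:35:10:08.

00:35:10:08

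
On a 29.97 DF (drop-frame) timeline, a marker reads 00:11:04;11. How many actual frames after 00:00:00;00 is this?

As if non-drop at 30 labels/s: (0 × 3600 + 11 × 60 + 4) × 30 + 11 = 19931.
Minute boundaries passed: 11; those not divisible by 10: 11 − 1 = 10; dropped labels = 2 × 10 = 20.
Actual frame index = 19931 − 20 = 19911.

19911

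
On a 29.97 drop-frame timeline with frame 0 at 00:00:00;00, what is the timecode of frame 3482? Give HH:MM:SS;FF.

00:01:56;04

Ten DF minutes hold 17982 frames, so frame 3482 lies in block 0 (frames 0–17981) with 3482 frames into that block.
The block's first minute is 1800 frames and the rest 1798 each; 3482 frames reaches minute 1, so 0 × 18 + 1 × 2 = 2 labels have been skipped so far.
Adding those back, label number 3482 + 2 = 3484 at 30 labels/s is 116 s + 4 f = 0 h 1 min 56 s frame 4, i.e. 00:01:56;04.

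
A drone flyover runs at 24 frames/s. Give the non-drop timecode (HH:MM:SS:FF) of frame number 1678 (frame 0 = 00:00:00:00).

00:01:09:22

1678 ÷ 24 = 69 full seconds, remainder 22 frames.
69 s = 0 h 1 min 9 s.
Timecode: 00:01:09:22.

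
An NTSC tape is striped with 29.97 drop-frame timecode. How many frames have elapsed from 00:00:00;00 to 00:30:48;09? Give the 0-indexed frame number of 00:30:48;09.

55395

Complete 10-minute blocks: 3, each 17982 frames → 53946.
Remaining 0 whole minutes in the current block: 0 frames.
Within the current minute: 48 × 30 + 9 = 1449. Total = 53946 + 0 + 1449 = 55395.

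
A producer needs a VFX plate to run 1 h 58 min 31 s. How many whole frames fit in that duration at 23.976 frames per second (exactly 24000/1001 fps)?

1 h 58 min 31 s = 7111 s.
Frames = 7111 × 24000/1001 = 13128000/77 ≈ 170493.5065.
Complete frames: 170493.

170493 frames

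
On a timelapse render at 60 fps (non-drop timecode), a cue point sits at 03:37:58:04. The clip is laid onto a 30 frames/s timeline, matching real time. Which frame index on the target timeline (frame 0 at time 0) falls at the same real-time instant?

frame 392342

Source frame index: (3×3600 + 37×60 + 58) × 60 + 4 = 784684.
Real time: 784684 / (60) = 196171/15 s.
Target frame: (196171/15) × (30) = 392342.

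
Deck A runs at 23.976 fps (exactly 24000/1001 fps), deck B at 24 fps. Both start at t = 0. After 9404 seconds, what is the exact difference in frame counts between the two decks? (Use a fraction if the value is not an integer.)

A emits 24000/1001 × 9404 = 225696000/1001 frames; B emits 24 × 9404 = 225696.
Difference = 225696/1001 frames (≈ 225.4705); B is ahead of A.

225696/1001 frames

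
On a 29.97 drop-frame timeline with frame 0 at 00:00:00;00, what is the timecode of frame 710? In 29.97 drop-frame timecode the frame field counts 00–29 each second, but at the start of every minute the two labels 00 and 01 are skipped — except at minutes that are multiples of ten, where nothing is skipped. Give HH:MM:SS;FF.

00:00:23;20

Each 10-minute DF block holds 10 × 60 × 30 − 9 × 2 = 17982 frames. 710 ÷ 17982 → 0 full blocks, remainder 710.
Within the partial block the first minute is 1800 frames and each further minute 1798, so 0 further minute boundaries passed. Total skipped labels = 18 × 0 + 2 × 0 = 0.
Non-drop label index = 710 + 0 = 710; at 30 labels/s that is 00:00:23:20, i.e. DF 00:00:23;20.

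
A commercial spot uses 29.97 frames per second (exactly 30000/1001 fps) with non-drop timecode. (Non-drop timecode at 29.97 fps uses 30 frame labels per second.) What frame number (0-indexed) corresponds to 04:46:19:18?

frame 515388

Total seconds to the label: (4 × 3600 + 46 × 60 + 19) = 17179.
Frame index = 17179 × 30 + 18 = 515388.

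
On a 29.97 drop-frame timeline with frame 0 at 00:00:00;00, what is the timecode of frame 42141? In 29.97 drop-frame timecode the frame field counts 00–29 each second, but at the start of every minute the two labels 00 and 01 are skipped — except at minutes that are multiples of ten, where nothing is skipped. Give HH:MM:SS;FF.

Ten DF minutes hold 17982 frames, so frame 42141 lies in block 2 (frames 35964–53945) with 6177 frames into that block.
The block's first minute is 1800 frames and the rest 1798 each; 6177 frames reaches minute 3, so 2 × 18 + 3 × 2 = 42 labels have been skipped so far.
Adding those back, label number 42141 + 42 = 42183 at 30 labels/s is 1406 s + 3 f = 0 h 23 min 26 s frame 3, i.e. 00:23:26;03.

00:23:26;03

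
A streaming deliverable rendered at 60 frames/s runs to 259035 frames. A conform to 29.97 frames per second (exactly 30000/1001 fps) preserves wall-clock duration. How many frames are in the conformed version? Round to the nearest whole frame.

129388 frames

Frames at target rate = 259035 × (30000/1001) / (60) = 18502500/143 ≈ 129388.112.
Nearest whole frame: 129388.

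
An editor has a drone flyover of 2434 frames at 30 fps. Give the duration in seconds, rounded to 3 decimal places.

81.133 seconds

Running time = 2434 × 1/30 = 1217/15 s ≈ 81.133 s.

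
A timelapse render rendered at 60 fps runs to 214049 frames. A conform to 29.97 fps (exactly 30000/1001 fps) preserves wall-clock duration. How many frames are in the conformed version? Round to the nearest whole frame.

Frames at target rate = 214049 × (30000/1001) / (60) = 9729500/91 ≈ 106917.582.
Nearest whole frame: 106918.

106918 frames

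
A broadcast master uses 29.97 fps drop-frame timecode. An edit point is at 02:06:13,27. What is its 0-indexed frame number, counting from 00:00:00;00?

226989

Complete 10-minute blocks: 12, each 17982 frames → 215784.
Remaining 6 whole minutes in the current block: 1800 + 5 × 1798 = 10790 frames.
Within the current minute: 13 × 30 + 27 − 2 = 415 (labels ;00/;01 skipped at this minute). Total = 215784 + 10790 + 415 = 226989.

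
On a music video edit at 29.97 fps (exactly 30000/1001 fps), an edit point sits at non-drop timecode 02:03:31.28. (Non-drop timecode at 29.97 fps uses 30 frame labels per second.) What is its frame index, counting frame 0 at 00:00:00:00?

Total seconds to the label: (2 × 3600 + 3 × 60 + 31) = 7411.
Frame index = 7411 × 30 + 28 = 222358.

222358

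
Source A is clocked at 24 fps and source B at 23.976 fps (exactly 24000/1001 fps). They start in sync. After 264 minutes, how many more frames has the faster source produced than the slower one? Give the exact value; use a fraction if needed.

34560/91 frames

264 min = 15840 s.
A emits 24 × 15840 = 380160 frames; B emits 24000/1001 × 15840 = 34560000/91.
Difference = 34560/91 frames (≈ 379.7802); B is behind A.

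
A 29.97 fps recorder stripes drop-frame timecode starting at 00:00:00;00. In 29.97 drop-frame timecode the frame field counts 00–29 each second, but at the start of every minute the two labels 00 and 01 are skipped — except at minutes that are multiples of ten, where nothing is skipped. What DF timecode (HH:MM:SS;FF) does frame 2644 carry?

00:01:28;06

Ten DF minutes hold 17982 frames, so frame 2644 lies in block 0 (frames 0–17981) with 2644 frames into that block.
The block's first minute is 1800 frames and the rest 1798 each; 2644 frames reaches minute 1, so 0 × 18 + 1 × 2 = 2 labels have been skipped so far.
Adding those back, label number 2644 + 2 = 2646 at 30 labels/s is 88 s + 6 f = 0 h 1 min 28 s frame 6, i.e. 00:01:28;06.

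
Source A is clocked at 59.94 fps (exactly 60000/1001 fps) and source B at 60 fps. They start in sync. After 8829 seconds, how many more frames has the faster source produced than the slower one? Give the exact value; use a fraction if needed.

529740/1001 frames

A emits 60000/1001 × 8829 = 529740000/1001 frames; B emits 60 × 8829 = 529740.
Difference = 529740/1001 frames (≈ 529.2108); B is ahead of A.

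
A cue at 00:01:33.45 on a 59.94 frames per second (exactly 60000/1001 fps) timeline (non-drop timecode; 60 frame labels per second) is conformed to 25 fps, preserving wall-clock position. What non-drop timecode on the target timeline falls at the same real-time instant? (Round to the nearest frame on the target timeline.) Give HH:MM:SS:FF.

Source frame index: (0×3600 + 1×60 + 33) × 60 + 45 = 5625.
Real time: 5625 / (60000/1001) = 3003/32 s.
Target frame: (3003/32) × (25) = 75075/32 ≈ 2346.094 → 2346.
At 25 labels/s: frame 2346 → 00:01:33:21.

00:01:33:21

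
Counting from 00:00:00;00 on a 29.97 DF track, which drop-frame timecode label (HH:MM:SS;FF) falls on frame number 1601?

Ten DF minutes hold 17982 frames, so frame 1601 lies in block 0 (frames 0–17981) with 1601 frames into that block.
The block's first minute is 1800 frames and the rest 1798 each; 1601 frames reaches minute 0, so 0 × 18 + 0 × 2 = 0 labels have been skipped so far.
Adding those back, label number 1601 + 0 = 1601 at 30 labels/s is 53 s + 11 f = 0 h 0 min 53 s frame 11, i.e. 00:00:53;11.

00:00:53;11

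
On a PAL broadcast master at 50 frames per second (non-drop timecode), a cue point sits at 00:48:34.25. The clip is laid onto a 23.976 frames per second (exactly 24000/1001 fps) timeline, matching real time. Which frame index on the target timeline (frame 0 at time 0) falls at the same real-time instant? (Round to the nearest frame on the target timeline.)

frame 69878

Source frame index: (0×3600 + 48×60 + 34) × 50 + 25 = 145725.
Real time: 145725 / (50) = 5829/2 s.
Target frame: (5829/2) × (24000/1001) = 69948000/1001 ≈ 69878.122 → 69878.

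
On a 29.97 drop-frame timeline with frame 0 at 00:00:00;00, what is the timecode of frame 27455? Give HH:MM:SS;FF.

00:15:16;03

Each 10-minute DF block holds 10 × 60 × 30 − 9 × 2 = 17982 frames. 27455 ÷ 17982 → 1 full block, remainder 9473.
Within the partial block the first minute is 1800 frames and each further minute 1798, so 5 further minute boundaries passed. Total skipped labels = 18 × 1 + 2 × 5 = 28.
Non-drop label index = 27455 + 28 = 27483; at 30 labels/s that is 00:15:16:03, i.e. DF 00:15:16;03.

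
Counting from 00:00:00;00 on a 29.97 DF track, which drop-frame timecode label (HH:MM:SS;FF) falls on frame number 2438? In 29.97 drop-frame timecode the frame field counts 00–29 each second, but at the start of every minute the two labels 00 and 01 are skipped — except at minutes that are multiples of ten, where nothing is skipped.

Each 10-minute DF block holds 10 × 60 × 30 − 9 × 2 = 17982 frames. 2438 ÷ 17982 → 0 full blocks, remainder 2438.
Within the partial block the first minute is 1800 frames and each further minute 1798, so 1 further minute boundary passed. Total skipped labels = 18 × 0 + 2 × 1 = 2.
Non-drop label index = 2438 + 2 = 2440; at 30 labels/s that is 00:01:21:10, i.e. DF 00:01:21;10.

00:01:21;10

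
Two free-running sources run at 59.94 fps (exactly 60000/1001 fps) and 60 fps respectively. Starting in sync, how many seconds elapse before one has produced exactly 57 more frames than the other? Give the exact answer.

The gap grows by |60 − 60000/1001| = 60/1001 frames per second.
Time for a 57-frame gap: 57 ÷ (60/1001) = 950.95 s.

950.95 seconds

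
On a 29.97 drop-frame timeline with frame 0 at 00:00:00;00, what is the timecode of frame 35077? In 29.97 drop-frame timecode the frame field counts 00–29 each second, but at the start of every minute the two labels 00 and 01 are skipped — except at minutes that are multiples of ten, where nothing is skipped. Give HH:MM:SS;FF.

Ten DF minutes hold 17982 frames, so frame 35077 lies in block 1 (frames 17982–35963) with 17095 frames into that block.
The block's first minute is 1800 frames and the rest 1798 each; 17095 frames reaches minute 9, so 1 × 18 + 9 × 2 = 36 labels have been skipped so far.
Adding those back, label number 35077 + 36 = 35113 at 30 labels/s is 1170 s + 13 f = 0 h 19 min 30 s frame 13, i.e. 00:19:30;13.

00:19:30;13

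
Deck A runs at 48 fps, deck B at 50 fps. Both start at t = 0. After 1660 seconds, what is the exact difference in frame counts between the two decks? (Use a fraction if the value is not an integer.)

3320 frames

A emits 48 × 1660 = 79680 frames; B emits 50 × 1660 = 83000.
Difference = 3320 frames; B is ahead of A.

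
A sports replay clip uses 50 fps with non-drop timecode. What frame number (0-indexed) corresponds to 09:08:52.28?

frame 1646628

Total seconds to the label: (9 × 3600 + 8 × 60 + 52) = 32932.
Frame index = 32932 × 50 + 28 = 1646628.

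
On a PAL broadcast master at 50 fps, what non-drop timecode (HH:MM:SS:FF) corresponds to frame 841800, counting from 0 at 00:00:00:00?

841800 ÷ 50 = 16836 full seconds, remainder 0 frames.
16836 s = 4 h 40 min 36 s.
Timecode: 04:40:36:00.

04:40:36:00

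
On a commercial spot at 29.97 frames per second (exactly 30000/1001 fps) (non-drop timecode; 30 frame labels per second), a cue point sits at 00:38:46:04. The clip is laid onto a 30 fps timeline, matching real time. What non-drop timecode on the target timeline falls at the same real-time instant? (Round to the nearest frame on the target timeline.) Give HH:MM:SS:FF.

00:38:48:14

Source frame index: (0×3600 + 38×60 + 46) × 30 + 4 = 69784.
Real time: 69784 / (30000/1001) = 8731723/3750 s.
Target frame: (8731723/3750) × (30) = 8731723/125 ≈ 69853.784 → 69854.
At 30 labels/s: frame 69854 → 00:38:48:14.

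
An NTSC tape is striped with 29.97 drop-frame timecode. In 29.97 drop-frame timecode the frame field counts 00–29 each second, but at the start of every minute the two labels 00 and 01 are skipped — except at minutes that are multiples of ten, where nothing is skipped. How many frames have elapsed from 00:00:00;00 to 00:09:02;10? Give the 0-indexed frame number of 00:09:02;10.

As if non-drop at 30 labels/s: (0 × 3600 + 9 × 60 + 2) × 30 + 10 = 16270.
Minute boundaries passed: 9; those not divisible by 10: 9 − 0 = 9; dropped labels = 2 × 9 = 18.
Actual frame index = 16270 − 18 = 16252.

16252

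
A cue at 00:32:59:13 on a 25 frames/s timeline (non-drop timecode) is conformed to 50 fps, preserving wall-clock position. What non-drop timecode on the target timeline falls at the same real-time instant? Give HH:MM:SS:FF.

00:32:59:26

Source frame index: (0×3600 + 32×60 + 59) × 25 + 13 = 49488.
Real time: 49488 / (25) = 49488/25 s.
Target frame: (49488/25) × (50) = 98976.
At 50 labels/s: frame 98976 → 00:32:59:26.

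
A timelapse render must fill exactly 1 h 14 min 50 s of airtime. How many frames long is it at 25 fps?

1 h 14 min 50 s = 4490 s.
Frames = 4490 × 25 = 112250.

112250 frames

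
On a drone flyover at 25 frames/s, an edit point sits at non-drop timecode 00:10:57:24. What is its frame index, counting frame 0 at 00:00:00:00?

16449

Total seconds to the label: (0 × 3600 + 10 × 60 + 57) = 657.
Frame index = 657 × 25 + 24 = 16449.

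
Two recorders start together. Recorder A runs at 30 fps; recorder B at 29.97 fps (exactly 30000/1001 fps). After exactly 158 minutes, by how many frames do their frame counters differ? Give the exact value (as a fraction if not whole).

284400/1001 frames

158 min = 9480 s.
A emits 30 × 9480 = 284400 frames; B emits 30000/1001 × 9480 = 284400000/1001.
Difference = 284400/1001 frames (≈ 284.1159); B is behind A.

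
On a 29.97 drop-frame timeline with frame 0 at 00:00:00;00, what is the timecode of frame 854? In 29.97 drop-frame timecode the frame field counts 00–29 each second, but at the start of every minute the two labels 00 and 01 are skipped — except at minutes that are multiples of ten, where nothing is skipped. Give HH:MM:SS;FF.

00:00:28;14

Each 10-minute DF block holds 10 × 60 × 30 − 9 × 2 = 17982 frames. 854 ÷ 17982 → 0 full blocks, remainder 854.
Within the partial block the first minute is 1800 frames and each further minute 1798, so 0 further minute boundaries passed. Total skipped labels = 18 × 0 + 2 × 0 = 0.
Non-drop label index = 854 + 0 = 854; at 30 labels/s that is 00:00:28:14, i.e. DF 00:00:28;14.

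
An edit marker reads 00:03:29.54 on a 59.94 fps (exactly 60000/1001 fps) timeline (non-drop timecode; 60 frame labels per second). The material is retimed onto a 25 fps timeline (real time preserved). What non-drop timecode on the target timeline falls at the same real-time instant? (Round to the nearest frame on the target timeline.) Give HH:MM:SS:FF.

00:03:30:03

Source frame index: (0×3600 + 3×60 + 29) × 60 + 54 = 12594.
Real time: 12594 / (60000/1001) = 2101099/10000 s.
Target frame: (2101099/10000) × (25) = 2101099/400 ≈ 5252.748 → 5253.
At 25 labels/s: frame 5253 → 00:03:30:03.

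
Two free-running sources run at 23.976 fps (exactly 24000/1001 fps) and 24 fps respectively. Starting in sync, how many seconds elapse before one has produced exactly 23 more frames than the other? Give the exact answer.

The gap grows by |24 − 24000/1001| = 24/1001 frames per second.
Time for a 23-frame gap: 23 ÷ (24/1001) = 23023/24 s.

23023/24 seconds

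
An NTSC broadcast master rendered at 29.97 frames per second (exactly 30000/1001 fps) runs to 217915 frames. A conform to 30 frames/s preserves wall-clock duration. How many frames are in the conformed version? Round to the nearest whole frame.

218133 frames

Frames at target rate = 217915 × (30) / (30000/1001) = 43626583/200 ≈ 218132.915.
Nearest whole frame: 218133.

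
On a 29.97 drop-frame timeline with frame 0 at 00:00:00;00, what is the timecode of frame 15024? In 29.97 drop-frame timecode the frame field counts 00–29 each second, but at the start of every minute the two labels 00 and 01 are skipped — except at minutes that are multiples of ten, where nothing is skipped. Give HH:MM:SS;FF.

Ten DF minutes hold 17982 frames, so frame 15024 lies in block 0 (frames 0–17981) with 15024 frames into that block.
The block's first minute is 1800 frames and the rest 1798 each; 15024 frames reaches minute 8, so 0 × 18 + 8 × 2 = 16 labels have been skipped so far.
Adding those back, label number 15024 + 16 = 15040 at 30 labels/s is 501 s + 10 f = 0 h 8 min 21 s frame 10, i.e. 00:08:21;10.

00:08:21;10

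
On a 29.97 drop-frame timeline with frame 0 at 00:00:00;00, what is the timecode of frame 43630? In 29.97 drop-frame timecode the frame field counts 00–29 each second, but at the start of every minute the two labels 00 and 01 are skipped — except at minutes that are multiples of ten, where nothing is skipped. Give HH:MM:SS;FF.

00:24:15;24

Ten DF minutes hold 17982 frames, so frame 43630 lies in block 2 (frames 35964–53945) with 7666 frames into that block.
The block's first minute is 1800 frames and the rest 1798 each; 7666 frames reaches minute 4, so 2 × 18 + 4 × 2 = 44 labels have been skipped so far.
Adding those back, label number 43630 + 44 = 43674 at 30 labels/s is 1455 s + 24 f = 0 h 24 min 15 s frame 24, i.e. 00:24:15;24.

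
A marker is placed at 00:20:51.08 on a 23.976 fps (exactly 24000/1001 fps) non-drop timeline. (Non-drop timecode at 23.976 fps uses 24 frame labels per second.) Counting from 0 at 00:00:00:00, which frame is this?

Total seconds to the label: (0 × 3600 + 20 × 60 + 51) = 1251.
Frame index = 1251 × 24 + 8 = 30032.

frame 30032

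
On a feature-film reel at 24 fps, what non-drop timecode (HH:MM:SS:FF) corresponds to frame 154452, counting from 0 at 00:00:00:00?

154452 ÷ 24 = 6435 full seconds, remainder 12 frames.
6435 s = 1 h 47 min 15 s.
Timecode: 01:47:15:12.

01:47:15:12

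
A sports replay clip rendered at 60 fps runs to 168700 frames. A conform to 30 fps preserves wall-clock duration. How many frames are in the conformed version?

84350 frames

Target frames = source frames × (target rate / source rate) = 168700 × (30)/(60) = 168700 × 1/2 = 84350.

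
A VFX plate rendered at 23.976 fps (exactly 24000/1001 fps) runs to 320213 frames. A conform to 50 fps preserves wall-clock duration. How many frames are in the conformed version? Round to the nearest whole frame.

667778 frames

Frames at target rate = 320213 × (50) / (24000/1001) = 320533213/480 ≈ 667777.527.
Nearest whole frame: 667778.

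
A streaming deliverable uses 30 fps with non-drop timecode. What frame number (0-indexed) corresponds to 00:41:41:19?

frame 75049

Total seconds to the label: (0 × 3600 + 41 × 60 + 41) = 2501.
Frame index = 2501 × 30 + 19 = 75049.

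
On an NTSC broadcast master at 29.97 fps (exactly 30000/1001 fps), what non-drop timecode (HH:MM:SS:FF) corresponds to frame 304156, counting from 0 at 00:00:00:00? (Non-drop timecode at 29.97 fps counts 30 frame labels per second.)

02:48:58:16

304156 ÷ 30 = 10138 full seconds, remainder 16 frames.
10138 s = 2 h 48 min 58 s.
Timecode: 02:48:58:16.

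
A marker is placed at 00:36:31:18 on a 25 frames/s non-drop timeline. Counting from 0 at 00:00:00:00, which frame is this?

54793

Total seconds to the label: (0 × 3600 + 36 × 60 + 31) = 2191.
Frame index = 2191 × 25 + 18 = 54793.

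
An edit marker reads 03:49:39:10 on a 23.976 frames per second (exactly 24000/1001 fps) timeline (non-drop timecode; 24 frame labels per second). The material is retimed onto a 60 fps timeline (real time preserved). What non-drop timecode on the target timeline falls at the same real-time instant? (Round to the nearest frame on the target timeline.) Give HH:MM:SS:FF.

03:49:53:12

Source frame index: (3×3600 + 49×60 + 39) × 24 + 10 = 330706.
Real time: 330706 / (24000/1001) = 165518353/12000 s.
Target frame: (165518353/12000) × (60) = 165518353/200 ≈ 827591.765 → 827592.
At 60 labels/s: frame 827592 → 03:49:53:12.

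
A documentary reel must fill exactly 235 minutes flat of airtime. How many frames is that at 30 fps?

235 min = 14100 s.
Frames = 14100 × 30 = 423000.

423000 frames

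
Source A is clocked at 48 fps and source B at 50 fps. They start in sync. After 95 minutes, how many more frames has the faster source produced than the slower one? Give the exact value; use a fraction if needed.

95 min = 5700 s.
A emits 48 × 5700 = 273600 frames; B emits 50 × 5700 = 285000.
Difference = 11400 frames; B is ahead of A.

11400 frames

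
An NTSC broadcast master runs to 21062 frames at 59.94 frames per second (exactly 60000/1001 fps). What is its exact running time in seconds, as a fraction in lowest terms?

10541531/30000 seconds

Running time = 21062 ÷ (60000/1001) = 21062 × 1001/60000 = 10541531/30000 s.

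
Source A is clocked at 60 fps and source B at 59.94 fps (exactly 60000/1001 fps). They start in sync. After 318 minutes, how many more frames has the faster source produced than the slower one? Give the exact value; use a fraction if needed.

1144800/1001 frames

318 min = 19080 s.
A emits 60 × 19080 = 1144800 frames; B emits 60000/1001 × 19080 = 1144800000/1001.
Difference = 1144800/1001 frames (≈ 1143.6563); B is behind A.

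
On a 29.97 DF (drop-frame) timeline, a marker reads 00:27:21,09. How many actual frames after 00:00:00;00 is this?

As if non-drop at 30 labels/s: (0 × 3600 + 27 × 60 + 21) × 30 + 9 = 49239.
Minute boundaries passed: 27; those not divisible by 10: 27 − 2 = 25; dropped labels = 2 × 25 = 50.
Actual frame index = 49239 − 50 = 49189.

49189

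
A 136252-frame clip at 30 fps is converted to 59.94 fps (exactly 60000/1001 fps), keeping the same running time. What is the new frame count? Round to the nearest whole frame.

272232 frames

Frames at target rate = 136252 × (60000/1001) / (30) = 272504000/1001 ≈ 272231.768.
Nearest whole frame: 272232.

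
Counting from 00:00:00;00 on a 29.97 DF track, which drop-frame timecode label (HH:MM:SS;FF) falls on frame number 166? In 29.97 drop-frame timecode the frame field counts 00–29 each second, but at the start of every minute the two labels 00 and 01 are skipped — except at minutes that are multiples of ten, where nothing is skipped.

00:00:05;16

Each 10-minute DF block holds 10 × 60 × 30 − 9 × 2 = 17982 frames. 166 ÷ 17982 → 0 full blocks, remainder 166.
Within the partial block the first minute is 1800 frames and each further minute 1798, so 0 further minute boundaries passed. Total skipped labels = 18 × 0 + 2 × 0 = 0.
Non-drop label index = 166 + 0 = 166; at 30 labels/s that is 00:00:05:16, i.e. DF 00:00:05;16.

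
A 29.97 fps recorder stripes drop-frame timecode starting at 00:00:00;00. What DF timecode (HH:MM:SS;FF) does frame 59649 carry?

00:33:10;09

Ten DF minutes hold 17982 frames, so frame 59649 lies in block 3 (frames 53946–71927) with 5703 frames into that block.
The block's first minute is 1800 frames and the rest 1798 each; 5703 frames reaches minute 3, so 3 × 18 + 3 × 2 = 60 labels have been skipped so far.
Adding those back, label number 59649 + 60 = 59709 at 30 labels/s is 1990 s + 9 f = 0 h 33 min 10 s frame 9, i.e. 00:33:10;09.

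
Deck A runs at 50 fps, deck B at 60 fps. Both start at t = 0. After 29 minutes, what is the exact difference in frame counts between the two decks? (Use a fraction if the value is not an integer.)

29 min = 1740 s.
A emits 50 × 1740 = 87000 frames; B emits 60 × 1740 = 104400.
Difference = 17400 frames; B is ahead of A.

17400 frames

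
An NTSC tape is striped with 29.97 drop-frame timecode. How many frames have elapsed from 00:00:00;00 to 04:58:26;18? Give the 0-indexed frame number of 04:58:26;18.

536660

Complete 10-minute blocks: 29, each 17982 frames → 521478.
Remaining 8 whole minutes in the current block: 1800 + 7 × 1798 = 14386 frames.
Within the current minute: 26 × 30 + 18 − 2 = 796 (labels ;00/;01 skipped at this minute). Total = 521478 + 14386 + 796 = 536660.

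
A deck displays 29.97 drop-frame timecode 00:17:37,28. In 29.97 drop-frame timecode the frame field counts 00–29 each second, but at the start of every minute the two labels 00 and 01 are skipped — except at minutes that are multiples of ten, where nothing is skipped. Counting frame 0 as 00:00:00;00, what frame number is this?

As if non-drop at 30 labels/s: (0 × 3600 + 17 × 60 + 37) × 30 + 28 = 31738.
Minute boundaries passed: 17; those not divisible by 10: 17 − 1 = 16; dropped labels = 2 × 16 = 32.
Actual frame index = 31738 − 32 = 31706.

31706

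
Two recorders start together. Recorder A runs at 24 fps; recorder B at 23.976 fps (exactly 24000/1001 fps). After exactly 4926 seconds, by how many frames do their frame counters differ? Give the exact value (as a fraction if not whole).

118224/1001 frames

A emits 24 × 4926 = 118224 frames; B emits 24000/1001 × 4926 = 118224000/1001.
Difference = 118224/1001 frames (≈ 118.1059); B is behind A.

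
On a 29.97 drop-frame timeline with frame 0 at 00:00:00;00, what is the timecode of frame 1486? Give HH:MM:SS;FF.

00:00:49;16

Ten DF minutes hold 17982 frames, so frame 1486 lies in block 0 (frames 0–17981) with 1486 frames into that block.
The block's first minute is 1800 frames and the rest 1798 each; 1486 frames reaches minute 0, so 0 × 18 + 0 × 2 = 0 labels have been skipped so far.
Adding those back, label number 1486 + 0 = 1486 at 30 labels/s is 49 s + 16 f = 0 h 0 min 49 s frame 16, i.e. 00:00:49;16.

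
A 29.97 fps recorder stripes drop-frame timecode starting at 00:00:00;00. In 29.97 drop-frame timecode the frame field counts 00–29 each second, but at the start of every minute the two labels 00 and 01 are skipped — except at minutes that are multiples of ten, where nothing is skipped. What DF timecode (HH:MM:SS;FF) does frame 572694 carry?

Ten DF minutes hold 17982 frames, so frame 572694 lies in block 31 (frames 557442–575423) with 15252 frames into that block.
The block's first minute is 1800 frames and the rest 1798 each; 15252 frames reaches minute 8, so 31 × 18 + 8 × 2 = 574 labels have been skipped so far.
Adding those back, label number 572694 + 574 = 573268 at 30 labels/s is 19108 s + 28 f = 5 h 18 min 28 s frame 28, i.e. 05:18:28;28.

05:18:28;28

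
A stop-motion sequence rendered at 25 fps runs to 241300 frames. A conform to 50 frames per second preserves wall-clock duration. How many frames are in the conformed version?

Frames at target rate = 241300 × (50) / (25) = 482600.

482600 frames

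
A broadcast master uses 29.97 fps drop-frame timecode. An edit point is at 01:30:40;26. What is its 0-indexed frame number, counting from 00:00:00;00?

As if non-drop at 30 labels/s: (1 × 3600 + 30 × 60 + 40) × 30 + 26 = 163226.
Minute boundaries passed: 90; those not divisible by 10: 90 − 9 = 81; dropped labels = 2 × 81 = 162.
Actual frame index = 163226 − 162 = 163064.

163064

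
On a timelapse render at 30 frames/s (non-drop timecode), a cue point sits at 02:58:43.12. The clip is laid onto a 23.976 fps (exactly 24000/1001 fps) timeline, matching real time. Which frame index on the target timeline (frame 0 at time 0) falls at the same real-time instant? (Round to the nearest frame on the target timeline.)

frame 257104

Source frame index: (2×3600 + 58×60 + 43) × 30 + 12 = 321702.
Real time: 321702 / (30) = 53617/5 s.
Target frame: (53617/5) × (24000/1001) = 257361600/1001 ≈ 257104.496 → 257104.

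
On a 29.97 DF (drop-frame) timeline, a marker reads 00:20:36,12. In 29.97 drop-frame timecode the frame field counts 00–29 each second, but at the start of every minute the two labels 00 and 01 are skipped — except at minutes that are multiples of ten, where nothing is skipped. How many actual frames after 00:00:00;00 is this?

As if non-drop at 30 labels/s: (0 × 3600 + 20 × 60 + 36) × 30 + 12 = 37092.
Minute boundaries passed: 20; those not divisible by 10: 20 − 2 = 18; dropped labels = 2 × 18 = 36.
Actual frame index = 37092 − 36 = 37056.

37056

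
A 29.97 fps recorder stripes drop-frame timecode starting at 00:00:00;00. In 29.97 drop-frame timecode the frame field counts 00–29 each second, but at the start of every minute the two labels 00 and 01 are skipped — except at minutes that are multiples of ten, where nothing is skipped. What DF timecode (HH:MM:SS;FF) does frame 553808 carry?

05:07:58;22

Ten DF minutes hold 17982 frames, so frame 553808 lies in block 30 (frames 539460–557441) with 14348 frames into that block.
The block's first minute is 1800 frames and the rest 1798 each; 14348 frames reaches minute 7, so 30 × 18 + 7 × 2 = 554 labels have been skipped so far.
Adding those back, label number 553808 + 554 = 554362 at 30 labels/s is 18478 s + 22 f = 5 h 7 min 58 s frame 22, i.e. 05:07:58;22.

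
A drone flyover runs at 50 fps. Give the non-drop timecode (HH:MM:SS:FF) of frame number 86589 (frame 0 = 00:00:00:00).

00:28:51:39

86589 ÷ 50 = 1731 full seconds, remainder 39 frames.
1731 s = 0 h 28 min 51 s.
Timecode: 00:28:51:39.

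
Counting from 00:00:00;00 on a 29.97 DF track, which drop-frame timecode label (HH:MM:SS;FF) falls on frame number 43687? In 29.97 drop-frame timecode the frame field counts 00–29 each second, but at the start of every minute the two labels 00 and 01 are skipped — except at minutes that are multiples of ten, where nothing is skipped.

Each 10-minute DF block holds 10 × 60 × 30 − 9 × 2 = 17982 frames. 43687 ÷ 17982 → 2 full blocks, remainder 7723.
Within the partial block the first minute is 1800 frames and each further minute 1798, so 4 further minute boundaries passed. Total skipped labels = 18 × 2 + 2 × 4 = 44.
Non-drop label index = 43687 + 44 = 43731; at 30 labels/s that is 00:24:17:21, i.e. DF 00:24:17;21.

00:24:17;21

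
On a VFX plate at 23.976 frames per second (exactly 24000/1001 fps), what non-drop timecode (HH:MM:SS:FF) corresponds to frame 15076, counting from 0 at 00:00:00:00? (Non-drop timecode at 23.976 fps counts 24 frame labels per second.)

15076 ÷ 24 = 628 full seconds, remainder 4 frames.
628 s = 0 h 10 min 28 s.
Timecode: 00:10:28:04.

00:10:28:04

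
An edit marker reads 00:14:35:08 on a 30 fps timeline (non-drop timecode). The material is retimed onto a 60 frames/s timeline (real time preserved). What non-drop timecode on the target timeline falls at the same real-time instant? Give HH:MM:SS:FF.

Source frame index: (0×3600 + 14×60 + 35) × 30 + 8 = 26258.
Real time: 26258 / (30) = 13129/15 s.
Target frame: (13129/15) × (60) = 52516.
At 60 labels/s: frame 52516 → 00:14:35:16.

00:14:35:16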